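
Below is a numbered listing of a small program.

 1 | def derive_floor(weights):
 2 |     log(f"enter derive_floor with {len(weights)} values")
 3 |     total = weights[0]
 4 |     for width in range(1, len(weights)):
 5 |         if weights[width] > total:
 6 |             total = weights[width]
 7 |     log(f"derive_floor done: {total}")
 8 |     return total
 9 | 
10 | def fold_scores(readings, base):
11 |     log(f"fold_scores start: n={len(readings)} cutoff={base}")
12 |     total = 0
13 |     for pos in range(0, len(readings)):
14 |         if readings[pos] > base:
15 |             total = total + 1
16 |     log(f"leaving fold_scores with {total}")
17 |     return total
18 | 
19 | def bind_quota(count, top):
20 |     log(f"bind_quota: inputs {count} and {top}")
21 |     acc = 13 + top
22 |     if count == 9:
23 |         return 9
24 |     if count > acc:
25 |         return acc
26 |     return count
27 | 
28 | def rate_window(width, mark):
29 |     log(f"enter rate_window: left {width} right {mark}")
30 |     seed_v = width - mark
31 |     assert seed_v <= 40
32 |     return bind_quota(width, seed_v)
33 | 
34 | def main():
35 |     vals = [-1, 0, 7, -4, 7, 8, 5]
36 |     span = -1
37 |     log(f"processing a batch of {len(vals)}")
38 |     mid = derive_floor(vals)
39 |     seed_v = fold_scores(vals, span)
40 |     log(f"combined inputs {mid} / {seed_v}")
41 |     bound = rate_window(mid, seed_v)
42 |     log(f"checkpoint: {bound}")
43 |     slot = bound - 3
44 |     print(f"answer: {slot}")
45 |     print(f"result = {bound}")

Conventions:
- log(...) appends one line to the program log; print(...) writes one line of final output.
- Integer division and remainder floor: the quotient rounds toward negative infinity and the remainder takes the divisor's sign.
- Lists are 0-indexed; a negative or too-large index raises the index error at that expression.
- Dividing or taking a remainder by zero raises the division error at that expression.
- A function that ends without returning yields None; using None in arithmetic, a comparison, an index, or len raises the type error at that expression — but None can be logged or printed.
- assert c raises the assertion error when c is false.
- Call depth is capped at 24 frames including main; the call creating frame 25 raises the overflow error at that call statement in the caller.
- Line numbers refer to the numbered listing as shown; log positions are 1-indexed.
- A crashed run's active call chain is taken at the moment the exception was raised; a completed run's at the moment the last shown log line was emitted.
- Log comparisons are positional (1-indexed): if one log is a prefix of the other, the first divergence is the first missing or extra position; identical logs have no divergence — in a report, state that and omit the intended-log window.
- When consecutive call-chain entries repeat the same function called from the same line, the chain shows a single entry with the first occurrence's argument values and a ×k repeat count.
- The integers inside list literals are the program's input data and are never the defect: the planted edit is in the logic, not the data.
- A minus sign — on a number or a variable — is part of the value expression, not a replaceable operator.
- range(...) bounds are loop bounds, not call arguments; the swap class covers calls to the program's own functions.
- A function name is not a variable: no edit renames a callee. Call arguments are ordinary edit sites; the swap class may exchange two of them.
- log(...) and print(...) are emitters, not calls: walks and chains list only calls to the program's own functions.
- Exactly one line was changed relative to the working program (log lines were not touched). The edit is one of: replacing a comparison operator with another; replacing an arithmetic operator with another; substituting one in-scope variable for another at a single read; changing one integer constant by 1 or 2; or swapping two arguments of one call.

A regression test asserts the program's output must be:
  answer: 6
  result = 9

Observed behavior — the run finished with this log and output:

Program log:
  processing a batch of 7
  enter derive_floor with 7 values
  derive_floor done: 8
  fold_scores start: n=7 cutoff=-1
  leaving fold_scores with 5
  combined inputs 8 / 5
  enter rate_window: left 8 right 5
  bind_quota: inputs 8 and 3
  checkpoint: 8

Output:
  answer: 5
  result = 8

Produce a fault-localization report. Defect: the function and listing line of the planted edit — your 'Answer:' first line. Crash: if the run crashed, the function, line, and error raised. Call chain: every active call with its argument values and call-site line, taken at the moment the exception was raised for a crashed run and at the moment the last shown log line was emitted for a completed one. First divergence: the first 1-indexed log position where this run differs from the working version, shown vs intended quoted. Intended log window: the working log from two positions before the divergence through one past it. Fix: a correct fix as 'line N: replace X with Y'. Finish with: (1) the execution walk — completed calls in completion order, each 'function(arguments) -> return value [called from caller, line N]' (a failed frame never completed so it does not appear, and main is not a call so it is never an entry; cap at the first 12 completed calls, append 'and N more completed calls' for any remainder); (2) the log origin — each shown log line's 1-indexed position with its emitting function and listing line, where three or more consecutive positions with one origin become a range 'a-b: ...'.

Answer: the defect is in bind_quota at line 22.
Key fact: Log line 9 is where behavior first shows: 'checkpoint: 8' appears instead of 'checkpoint: 9'.
Call chain: main.
First divergence: at position 9 the run shows 'checkpoint: 8' where the working version logs 'checkpoint: 9'.
Intended log window:
  7: enter rate_window: left 8 right 5
  8: bind_quota: inputs 8 and 3
  9: checkpoint: 9
Execution walk:
  derive_floor([-1, 0, 7, -4, 7, 8, 5]) -> 8  [called from main, line 38]
  fold_scores([-1, 0, 7, -4, 7, 8, 5], -1) -> 5  [called from main, line 39]
  bind_quota(8, 3) -> 8  [called from rate_window, line 32]
  rate_window(8, 5) -> 8  [called from main, line 41]
Log line origins:
  1: logged in main at line 37
  2: logged in derive_floor at line 2
  3: logged in derive_floor at line 7
  4: logged in fold_scores at line 11
  5: logged in fold_scores at line 16
  6: logged in main at line 40
  7: logged in rate_window at line 29
  8: logged in bind_quota at line 20
  9: logged in main at line 42
A correct fix: line 22: replace `==` with `<`.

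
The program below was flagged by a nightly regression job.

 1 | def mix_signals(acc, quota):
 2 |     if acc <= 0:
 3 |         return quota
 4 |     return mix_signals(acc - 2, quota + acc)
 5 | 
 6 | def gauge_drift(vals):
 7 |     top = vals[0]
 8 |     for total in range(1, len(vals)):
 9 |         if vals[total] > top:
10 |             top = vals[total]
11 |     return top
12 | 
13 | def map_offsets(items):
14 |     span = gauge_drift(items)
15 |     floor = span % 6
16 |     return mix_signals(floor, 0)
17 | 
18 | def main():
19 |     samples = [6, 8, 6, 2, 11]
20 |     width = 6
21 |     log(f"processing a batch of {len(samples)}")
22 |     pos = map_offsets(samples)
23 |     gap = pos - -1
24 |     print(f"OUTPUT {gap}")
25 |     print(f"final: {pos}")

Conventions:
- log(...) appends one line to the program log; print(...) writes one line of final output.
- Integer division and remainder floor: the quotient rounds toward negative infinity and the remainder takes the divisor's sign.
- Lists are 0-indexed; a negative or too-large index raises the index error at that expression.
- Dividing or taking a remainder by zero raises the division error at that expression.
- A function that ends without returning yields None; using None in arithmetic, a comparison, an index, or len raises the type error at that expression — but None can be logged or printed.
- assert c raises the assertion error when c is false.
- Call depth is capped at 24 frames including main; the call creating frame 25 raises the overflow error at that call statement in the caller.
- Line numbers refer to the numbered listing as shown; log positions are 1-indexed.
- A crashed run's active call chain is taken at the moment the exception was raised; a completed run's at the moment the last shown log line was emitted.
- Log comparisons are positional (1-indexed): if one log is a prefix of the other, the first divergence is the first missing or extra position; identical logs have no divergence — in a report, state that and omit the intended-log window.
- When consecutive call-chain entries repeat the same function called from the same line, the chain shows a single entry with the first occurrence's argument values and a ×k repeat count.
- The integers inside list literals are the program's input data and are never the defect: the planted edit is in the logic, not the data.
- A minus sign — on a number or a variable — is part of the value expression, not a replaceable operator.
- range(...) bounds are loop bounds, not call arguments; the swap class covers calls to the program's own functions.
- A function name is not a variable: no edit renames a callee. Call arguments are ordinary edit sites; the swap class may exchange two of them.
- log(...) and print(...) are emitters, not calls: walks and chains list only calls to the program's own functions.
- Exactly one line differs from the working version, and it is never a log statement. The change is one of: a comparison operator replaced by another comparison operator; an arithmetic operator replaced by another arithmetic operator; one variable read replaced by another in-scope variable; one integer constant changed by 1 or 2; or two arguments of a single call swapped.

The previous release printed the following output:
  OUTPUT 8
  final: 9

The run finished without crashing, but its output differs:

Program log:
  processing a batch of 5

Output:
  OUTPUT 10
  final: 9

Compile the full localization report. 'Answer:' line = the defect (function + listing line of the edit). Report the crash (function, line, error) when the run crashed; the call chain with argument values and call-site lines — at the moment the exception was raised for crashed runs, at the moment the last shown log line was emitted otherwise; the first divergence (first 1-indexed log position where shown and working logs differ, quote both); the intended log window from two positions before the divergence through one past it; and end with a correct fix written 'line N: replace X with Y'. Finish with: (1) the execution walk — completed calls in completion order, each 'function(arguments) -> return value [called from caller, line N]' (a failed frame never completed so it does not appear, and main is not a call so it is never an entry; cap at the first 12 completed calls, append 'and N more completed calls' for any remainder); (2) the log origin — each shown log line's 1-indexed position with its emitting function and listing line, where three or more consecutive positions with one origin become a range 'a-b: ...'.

Answer: the defect is in main at line 23.
Core observation: No log line changed; the fault shows up purely in the output.
Call chain: main.
First divergence: none; the two logs match at every position.
Execution walk:
  gauge_drift([6, 8, 6, 2, 11]) -> 11  [called from map_offsets, line 14]
  mix_signals(-1, 9) -> 9  [called from mix_signals, line 4]
  mix_signals(1, 8) -> 9  [called from mix_signals, line 4]
  mix_signals(3, 5) -> 9  [called from mix_signals, line 4]
  mix_signals(5, 0) -> 9  [called from map_offsets, line 16]
  map_offsets([6, 8, 6, 2, 11]) -> 9  [called from main, line 22]
Origin of each log line:
  1: logged in main at line 21
A correct fix: line 23: replace `-1` with `1`.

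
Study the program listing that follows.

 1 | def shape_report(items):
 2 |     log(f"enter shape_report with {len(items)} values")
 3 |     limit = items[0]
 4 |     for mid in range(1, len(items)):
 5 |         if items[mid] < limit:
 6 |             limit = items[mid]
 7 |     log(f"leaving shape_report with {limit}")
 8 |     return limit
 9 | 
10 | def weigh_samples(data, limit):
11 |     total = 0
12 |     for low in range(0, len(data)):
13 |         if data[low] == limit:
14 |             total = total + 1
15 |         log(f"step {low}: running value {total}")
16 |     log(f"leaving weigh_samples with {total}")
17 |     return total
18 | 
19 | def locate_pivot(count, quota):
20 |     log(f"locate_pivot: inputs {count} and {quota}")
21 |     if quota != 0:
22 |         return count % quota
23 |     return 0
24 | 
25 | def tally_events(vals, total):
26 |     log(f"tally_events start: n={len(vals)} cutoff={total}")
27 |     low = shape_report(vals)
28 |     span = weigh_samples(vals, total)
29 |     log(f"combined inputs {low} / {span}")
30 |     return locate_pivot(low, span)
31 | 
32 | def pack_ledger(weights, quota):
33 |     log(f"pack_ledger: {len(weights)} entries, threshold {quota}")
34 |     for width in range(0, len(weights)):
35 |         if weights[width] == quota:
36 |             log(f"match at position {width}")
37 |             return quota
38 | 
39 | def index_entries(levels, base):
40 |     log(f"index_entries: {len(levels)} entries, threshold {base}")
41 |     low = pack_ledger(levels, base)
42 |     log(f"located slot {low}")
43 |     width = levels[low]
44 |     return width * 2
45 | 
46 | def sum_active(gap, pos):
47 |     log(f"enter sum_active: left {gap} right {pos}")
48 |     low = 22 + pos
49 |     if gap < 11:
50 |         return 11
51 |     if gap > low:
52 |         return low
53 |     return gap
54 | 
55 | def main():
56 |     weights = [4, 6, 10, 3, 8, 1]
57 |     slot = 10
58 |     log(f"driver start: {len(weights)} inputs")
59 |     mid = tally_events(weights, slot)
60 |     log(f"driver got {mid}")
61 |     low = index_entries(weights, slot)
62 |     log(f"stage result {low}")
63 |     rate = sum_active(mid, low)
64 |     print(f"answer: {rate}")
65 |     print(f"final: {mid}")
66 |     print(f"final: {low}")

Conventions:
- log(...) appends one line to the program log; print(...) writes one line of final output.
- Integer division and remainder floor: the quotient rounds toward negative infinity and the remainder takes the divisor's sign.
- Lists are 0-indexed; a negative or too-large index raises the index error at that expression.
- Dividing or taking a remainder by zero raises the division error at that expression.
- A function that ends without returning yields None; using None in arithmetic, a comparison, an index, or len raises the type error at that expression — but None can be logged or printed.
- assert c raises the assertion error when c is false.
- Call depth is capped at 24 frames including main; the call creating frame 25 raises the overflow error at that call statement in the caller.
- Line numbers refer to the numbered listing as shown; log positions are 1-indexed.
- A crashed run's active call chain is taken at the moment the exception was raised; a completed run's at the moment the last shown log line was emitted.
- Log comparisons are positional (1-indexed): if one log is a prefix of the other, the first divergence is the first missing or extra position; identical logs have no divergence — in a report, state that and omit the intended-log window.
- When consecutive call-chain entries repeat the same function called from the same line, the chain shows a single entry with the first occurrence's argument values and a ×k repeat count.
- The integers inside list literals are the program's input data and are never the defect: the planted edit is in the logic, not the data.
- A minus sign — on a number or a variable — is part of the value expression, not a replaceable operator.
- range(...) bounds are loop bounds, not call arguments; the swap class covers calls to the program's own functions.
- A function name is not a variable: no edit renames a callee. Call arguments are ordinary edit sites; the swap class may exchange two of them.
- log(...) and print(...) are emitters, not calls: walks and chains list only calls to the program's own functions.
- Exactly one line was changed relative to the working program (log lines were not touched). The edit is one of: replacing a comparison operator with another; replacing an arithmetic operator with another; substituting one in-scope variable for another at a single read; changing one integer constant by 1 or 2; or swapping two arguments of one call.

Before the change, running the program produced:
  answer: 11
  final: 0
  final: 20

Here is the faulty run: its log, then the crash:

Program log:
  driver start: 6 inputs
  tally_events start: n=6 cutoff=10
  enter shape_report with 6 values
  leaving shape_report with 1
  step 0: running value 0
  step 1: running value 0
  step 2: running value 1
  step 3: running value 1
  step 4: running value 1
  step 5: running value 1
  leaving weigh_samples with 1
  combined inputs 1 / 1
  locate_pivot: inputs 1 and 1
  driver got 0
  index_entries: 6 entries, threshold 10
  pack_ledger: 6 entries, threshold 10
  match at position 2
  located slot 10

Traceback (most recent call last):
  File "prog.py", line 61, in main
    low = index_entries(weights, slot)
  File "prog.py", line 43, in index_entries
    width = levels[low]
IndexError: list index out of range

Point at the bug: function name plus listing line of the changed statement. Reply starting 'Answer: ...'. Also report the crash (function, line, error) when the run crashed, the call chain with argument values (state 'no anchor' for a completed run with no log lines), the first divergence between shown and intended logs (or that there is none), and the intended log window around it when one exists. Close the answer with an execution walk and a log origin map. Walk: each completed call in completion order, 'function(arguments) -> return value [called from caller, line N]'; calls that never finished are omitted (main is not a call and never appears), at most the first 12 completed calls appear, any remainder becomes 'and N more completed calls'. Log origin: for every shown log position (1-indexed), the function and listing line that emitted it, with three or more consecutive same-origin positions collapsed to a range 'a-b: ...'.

Answer: the defect is in pack_ledger at line 37.
Core observation: Log line 18 is where behavior first shows: 'located slot 10' appears instead of 'located slot 2'.
Crash: index_entries, line 43, IndexError.
Call chain: main -> index_entries([4, 6, 10, 3, 8, 1], 10) (called at line 61).
First divergence: at position 18 the run shows 'located slot 10' where the working version logs 'located slot 2'.
Intended log window:
  16: pack_ledger: 6 entries, threshold 10
  17: match at position 2
  18: located slot 2
  19: stage result 20
Execution walk:
  shape_report([4, 6, 10, 3, 8, 1]) -> 1  [called from tally_events, line 27]
  weigh_samples([4, 6, 10, 3, 8, 1], 10) -> 1  [called from tally_events, line 28]
  locate_pivot(1, 1) -> 0  [called from tally_events, line 30]
  tally_events([4, 6, 10, 3, 8, 1], 10) -> 0  [called from main, line 59]
  pack_ledger([4, 6, 10, 3, 8, 1], 10) -> 10  [called from index_entries, line 41]
Log line origins:
  1: logged in main at line 58
  2: logged in tally_events at line 26
  3: logged in shape_report at line 2
  4: logged in shape_report at line 7
  5-10: logged in weigh_samples at line 15
  11: logged in weigh_samples at line 16
  12: logged in tally_events at line 29
  13: logged in locate_pivot at line 20
  14: logged in main at line 60
  15: logged in index_entries at line 40
  16: logged in pack_ledger at line 33
  17: logged in pack_ledger at line 36
  18: logged in index_entries at line 42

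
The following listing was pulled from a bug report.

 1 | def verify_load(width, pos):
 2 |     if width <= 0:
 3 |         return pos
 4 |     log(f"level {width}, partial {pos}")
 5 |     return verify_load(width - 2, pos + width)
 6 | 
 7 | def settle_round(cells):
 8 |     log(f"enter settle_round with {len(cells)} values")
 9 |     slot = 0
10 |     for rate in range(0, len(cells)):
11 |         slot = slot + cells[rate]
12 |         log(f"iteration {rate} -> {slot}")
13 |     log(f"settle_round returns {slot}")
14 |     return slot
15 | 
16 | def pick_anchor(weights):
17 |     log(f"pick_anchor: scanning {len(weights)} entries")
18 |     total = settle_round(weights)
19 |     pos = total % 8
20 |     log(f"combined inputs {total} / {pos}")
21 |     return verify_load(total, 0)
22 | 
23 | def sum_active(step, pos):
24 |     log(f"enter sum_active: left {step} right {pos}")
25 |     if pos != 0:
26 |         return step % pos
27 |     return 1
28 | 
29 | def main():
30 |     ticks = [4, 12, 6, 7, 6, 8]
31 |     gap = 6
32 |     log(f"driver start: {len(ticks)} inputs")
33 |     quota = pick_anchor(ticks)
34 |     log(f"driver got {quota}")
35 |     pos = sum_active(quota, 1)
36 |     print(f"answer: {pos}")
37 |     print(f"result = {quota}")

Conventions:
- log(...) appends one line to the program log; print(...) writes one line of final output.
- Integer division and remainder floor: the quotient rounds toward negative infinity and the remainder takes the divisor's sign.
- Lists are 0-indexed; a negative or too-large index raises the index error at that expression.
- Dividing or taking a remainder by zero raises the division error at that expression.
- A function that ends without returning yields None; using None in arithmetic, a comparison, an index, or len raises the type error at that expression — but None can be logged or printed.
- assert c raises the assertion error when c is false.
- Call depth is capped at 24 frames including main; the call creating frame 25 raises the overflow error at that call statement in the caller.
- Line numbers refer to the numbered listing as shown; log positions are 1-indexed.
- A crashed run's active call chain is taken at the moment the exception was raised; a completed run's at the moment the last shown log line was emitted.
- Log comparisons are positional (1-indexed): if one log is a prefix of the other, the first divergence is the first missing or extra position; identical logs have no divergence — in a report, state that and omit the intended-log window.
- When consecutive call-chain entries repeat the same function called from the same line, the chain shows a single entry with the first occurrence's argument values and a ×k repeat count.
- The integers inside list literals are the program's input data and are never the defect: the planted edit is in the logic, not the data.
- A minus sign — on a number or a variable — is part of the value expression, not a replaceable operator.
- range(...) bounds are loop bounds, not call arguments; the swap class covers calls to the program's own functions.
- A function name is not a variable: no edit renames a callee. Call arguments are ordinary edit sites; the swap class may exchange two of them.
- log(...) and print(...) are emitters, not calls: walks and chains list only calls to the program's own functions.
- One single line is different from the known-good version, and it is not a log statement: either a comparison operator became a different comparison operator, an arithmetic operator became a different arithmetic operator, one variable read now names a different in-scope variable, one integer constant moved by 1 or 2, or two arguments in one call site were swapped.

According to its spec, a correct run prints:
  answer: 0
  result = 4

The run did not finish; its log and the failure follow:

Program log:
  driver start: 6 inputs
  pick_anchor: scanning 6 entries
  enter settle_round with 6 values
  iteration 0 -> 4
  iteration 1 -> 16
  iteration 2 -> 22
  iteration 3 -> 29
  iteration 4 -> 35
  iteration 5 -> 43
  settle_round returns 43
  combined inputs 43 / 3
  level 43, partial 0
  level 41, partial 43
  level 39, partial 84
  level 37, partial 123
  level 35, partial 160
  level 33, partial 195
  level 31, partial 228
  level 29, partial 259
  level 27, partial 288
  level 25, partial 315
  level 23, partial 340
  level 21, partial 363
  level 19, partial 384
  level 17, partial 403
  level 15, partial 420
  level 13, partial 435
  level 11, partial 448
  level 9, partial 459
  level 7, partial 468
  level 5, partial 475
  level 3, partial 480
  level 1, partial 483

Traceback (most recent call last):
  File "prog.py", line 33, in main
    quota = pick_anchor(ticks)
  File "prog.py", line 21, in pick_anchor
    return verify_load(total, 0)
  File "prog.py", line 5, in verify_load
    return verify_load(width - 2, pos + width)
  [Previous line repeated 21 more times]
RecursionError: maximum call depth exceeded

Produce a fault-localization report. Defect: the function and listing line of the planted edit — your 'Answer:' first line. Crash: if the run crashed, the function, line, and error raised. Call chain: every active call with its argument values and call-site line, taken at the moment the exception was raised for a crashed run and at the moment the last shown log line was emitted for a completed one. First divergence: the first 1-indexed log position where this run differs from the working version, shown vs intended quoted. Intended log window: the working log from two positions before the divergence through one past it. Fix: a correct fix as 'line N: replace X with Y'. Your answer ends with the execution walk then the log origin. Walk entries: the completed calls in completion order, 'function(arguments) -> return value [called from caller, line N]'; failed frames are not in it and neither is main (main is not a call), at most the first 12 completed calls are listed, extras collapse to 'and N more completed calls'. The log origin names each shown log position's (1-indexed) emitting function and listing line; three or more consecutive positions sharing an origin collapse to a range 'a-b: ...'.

Answer: the defect is in pick_anchor at line 21.
Key fact: Everything matches until log position 12, which reads 'level 43, partial 0' in place of 'level 3, partial 0'.
Crash: verify_load, line 5, RecursionError.
Call chain: main -> pick_anchor([4, 12, 6, 7, 6, 8]) (called at line 33) -> verify_load(43, 0) (called at line 21) -> verify_load(41, 43) (called at line 5) ×21.
First divergence: position 12 — shown 'level 43, partial 0', intended 'level 3, partial 0'.
Intended log window:
  10: settle_round returns 43
  11: combined inputs 43 / 3
  12: level 3, partial 0
  13: level 1, partial 3
Execution walk:
  settle_round([4, 12, 6, 7, 6, 8]) -> 43  [called from pick_anchor, line 18]
Log line origins:
  1: from main, line 32
  2: from pick_anchor, line 17
  3: from settle_round, line 8
  4-9: from settle_round, line 12
  10: from settle_round, line 13
  11: from pick_anchor, line 20
  12-33: from verify_load, line 4
A correct fix: line 21: replace `total` with `pos`.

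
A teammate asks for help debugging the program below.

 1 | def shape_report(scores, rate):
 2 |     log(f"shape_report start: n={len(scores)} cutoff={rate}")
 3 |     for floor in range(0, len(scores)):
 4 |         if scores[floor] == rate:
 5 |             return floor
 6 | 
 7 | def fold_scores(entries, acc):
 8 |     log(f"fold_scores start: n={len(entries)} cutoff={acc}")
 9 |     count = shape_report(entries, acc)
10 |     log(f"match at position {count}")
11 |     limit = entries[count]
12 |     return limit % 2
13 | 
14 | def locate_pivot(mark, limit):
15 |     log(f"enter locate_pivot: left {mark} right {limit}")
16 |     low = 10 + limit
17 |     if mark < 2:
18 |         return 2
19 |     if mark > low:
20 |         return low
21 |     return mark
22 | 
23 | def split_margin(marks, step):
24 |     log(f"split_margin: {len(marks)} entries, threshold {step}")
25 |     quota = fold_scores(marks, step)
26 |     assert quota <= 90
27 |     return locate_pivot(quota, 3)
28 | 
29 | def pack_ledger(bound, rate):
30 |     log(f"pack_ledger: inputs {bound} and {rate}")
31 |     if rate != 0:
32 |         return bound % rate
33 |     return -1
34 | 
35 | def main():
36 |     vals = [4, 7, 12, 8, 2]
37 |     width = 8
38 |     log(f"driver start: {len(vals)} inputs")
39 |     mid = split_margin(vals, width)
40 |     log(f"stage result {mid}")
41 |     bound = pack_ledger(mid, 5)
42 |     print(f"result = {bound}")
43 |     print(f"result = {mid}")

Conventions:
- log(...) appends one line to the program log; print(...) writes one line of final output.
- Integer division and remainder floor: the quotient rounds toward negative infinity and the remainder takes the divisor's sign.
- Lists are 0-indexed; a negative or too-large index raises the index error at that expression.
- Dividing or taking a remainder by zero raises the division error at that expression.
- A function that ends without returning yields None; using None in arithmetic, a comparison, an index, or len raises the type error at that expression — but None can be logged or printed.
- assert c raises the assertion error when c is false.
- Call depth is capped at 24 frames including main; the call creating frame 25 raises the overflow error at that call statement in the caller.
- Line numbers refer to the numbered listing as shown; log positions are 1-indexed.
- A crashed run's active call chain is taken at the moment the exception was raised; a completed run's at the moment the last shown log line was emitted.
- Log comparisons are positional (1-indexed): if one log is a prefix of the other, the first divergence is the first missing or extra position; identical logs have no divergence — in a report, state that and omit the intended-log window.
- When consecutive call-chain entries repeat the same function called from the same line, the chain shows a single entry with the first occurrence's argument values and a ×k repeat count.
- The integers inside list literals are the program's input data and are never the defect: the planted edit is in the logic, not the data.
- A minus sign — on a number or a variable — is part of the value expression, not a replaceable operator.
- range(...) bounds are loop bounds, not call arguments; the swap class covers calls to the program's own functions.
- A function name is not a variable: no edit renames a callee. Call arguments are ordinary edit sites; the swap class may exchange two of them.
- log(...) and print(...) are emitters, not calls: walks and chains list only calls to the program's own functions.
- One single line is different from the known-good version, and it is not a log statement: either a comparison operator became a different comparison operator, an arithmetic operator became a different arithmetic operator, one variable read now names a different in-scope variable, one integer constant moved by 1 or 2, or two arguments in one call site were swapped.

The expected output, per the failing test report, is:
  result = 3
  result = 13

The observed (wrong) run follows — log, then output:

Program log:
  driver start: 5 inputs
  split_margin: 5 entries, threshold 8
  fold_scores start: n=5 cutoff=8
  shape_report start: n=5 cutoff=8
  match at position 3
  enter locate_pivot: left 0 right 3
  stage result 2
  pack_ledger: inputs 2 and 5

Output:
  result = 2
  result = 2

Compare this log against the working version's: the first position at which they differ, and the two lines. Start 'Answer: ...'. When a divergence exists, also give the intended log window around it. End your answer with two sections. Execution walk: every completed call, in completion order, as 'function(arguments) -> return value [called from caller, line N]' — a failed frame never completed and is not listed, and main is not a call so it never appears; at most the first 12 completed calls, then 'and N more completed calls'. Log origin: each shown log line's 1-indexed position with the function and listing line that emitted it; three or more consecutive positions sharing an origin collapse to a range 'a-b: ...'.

Answer: position 6 — shown 'enter locate_pivot: left 0 right 3', intended 'enter locate_pivot: left 16 right 3'.
Intended log window:
  4: shape_report start: n=5 cutoff=8
  5: match at position 3
  6: enter locate_pivot: left 16 right 3
  7: stage result 13
Execution walk:
  shape_report([4, 7, 12, 8, 2], 8) -> 3  [called from fold_scores, line 9]
  fold_scores([4, 7, 12, 8, 2], 8) -> 0  [called from split_margin, line 25]
  locate_pivot(0, 3) -> 2  [called from split_margin, line 27]
  split_margin([4, 7, 12, 8, 2], 8) -> 2  [called from main, line 39]
  pack_ledger(2, 5) -> 2  [called from main, line 41]
Log origin:
  1 — main, line 38
  2 — split_margin, line 24
  3 — fold_scores, line 8
  4 — shape_report, line 2
  5 — fold_scores, line 10
  6 — locate_pivot, line 15
  7 — main, line 40
  8 — pack_ledger, line 30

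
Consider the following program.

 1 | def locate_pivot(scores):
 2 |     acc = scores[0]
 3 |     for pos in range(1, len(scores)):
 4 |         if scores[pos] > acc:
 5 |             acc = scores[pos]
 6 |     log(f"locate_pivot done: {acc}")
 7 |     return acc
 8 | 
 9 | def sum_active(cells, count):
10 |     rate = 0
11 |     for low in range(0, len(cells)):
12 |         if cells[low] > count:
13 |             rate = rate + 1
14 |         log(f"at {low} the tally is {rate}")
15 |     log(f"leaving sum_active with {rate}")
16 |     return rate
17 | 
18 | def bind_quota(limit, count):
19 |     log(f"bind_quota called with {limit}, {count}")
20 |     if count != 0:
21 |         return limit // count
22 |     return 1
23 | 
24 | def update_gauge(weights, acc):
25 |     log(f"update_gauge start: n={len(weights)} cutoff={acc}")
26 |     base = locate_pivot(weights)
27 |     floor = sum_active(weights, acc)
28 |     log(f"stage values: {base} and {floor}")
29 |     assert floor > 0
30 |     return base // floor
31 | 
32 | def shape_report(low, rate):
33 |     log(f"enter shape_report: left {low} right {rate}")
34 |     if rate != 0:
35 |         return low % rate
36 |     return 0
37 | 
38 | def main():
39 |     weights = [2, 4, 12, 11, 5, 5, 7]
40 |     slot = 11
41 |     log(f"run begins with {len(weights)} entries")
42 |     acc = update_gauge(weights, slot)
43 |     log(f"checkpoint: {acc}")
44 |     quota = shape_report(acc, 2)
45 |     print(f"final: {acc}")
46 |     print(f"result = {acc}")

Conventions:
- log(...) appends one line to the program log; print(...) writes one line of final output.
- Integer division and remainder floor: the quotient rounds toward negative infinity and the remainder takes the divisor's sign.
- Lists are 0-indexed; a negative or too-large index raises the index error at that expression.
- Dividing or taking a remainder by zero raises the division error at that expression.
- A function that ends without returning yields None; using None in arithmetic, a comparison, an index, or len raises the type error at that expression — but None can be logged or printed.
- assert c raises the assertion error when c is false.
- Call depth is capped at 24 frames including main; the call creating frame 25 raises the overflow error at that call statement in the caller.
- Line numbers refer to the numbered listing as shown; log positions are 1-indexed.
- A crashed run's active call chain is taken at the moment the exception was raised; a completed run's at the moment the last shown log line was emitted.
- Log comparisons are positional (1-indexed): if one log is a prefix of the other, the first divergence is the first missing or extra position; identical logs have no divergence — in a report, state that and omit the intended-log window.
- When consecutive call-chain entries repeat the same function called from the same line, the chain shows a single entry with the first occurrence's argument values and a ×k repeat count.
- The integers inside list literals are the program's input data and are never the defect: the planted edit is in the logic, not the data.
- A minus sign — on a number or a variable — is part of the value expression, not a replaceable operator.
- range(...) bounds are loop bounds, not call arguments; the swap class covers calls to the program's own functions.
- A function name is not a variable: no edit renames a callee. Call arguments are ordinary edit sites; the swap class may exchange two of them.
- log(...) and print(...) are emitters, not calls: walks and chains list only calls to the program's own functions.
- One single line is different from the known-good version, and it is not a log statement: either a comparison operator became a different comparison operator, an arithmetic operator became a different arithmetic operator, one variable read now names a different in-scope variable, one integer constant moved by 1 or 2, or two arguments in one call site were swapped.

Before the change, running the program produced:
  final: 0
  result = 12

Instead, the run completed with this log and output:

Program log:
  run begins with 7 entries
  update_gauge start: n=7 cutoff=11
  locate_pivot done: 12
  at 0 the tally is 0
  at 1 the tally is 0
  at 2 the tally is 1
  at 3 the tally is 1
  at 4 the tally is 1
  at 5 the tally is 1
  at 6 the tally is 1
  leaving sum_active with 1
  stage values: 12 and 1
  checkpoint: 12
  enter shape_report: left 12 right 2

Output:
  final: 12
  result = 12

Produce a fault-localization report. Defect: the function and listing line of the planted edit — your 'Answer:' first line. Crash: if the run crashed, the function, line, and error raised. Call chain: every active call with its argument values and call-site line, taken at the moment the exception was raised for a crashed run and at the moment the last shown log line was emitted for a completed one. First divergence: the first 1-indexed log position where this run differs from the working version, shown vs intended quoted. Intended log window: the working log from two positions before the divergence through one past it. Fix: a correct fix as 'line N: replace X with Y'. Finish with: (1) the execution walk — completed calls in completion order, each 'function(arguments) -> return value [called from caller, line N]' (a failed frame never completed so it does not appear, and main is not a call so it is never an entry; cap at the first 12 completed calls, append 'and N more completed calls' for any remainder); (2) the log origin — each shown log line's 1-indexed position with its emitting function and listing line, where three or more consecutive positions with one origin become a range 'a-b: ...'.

Answer: the defect is in main at line 45.
Key observation: Log streams are identical — the defect surfaces only in the printed output.
Call chain: main -> shape_report(12, 2) (called at line 44).
First divergence: none (the log streams are identical).
Execution walk:
  locate_pivot([2, 4, 12, 11, 5, 5, 7]) -> 12  [called from update_gauge, line 26]
  sum_active([2, 4, 12, 11, 5, 5, 7], 11) -> 1  [called from update_gauge, line 27]
  update_gauge([2, 4, 12, 11, 5, 5, 7], 11) -> 12  [called from main, line 42]
  shape_report(12, 2) -> 0  [called from main, line 44]
Origin of each log line:
  1: emitted by main (line 41)
  2: emitted by update_gauge (line 25)
  3: emitted by locate_pivot (line 6)
  4-10: emitted by sum_active (line 14)
  11: emitted by sum_active (line 15)
  12: emitted by update_gauge (line 28)
  13: emitted by main (line 43)
  14: emitted by shape_report (line 33)
A correct fix: line 45: replace `acc` with `quota`.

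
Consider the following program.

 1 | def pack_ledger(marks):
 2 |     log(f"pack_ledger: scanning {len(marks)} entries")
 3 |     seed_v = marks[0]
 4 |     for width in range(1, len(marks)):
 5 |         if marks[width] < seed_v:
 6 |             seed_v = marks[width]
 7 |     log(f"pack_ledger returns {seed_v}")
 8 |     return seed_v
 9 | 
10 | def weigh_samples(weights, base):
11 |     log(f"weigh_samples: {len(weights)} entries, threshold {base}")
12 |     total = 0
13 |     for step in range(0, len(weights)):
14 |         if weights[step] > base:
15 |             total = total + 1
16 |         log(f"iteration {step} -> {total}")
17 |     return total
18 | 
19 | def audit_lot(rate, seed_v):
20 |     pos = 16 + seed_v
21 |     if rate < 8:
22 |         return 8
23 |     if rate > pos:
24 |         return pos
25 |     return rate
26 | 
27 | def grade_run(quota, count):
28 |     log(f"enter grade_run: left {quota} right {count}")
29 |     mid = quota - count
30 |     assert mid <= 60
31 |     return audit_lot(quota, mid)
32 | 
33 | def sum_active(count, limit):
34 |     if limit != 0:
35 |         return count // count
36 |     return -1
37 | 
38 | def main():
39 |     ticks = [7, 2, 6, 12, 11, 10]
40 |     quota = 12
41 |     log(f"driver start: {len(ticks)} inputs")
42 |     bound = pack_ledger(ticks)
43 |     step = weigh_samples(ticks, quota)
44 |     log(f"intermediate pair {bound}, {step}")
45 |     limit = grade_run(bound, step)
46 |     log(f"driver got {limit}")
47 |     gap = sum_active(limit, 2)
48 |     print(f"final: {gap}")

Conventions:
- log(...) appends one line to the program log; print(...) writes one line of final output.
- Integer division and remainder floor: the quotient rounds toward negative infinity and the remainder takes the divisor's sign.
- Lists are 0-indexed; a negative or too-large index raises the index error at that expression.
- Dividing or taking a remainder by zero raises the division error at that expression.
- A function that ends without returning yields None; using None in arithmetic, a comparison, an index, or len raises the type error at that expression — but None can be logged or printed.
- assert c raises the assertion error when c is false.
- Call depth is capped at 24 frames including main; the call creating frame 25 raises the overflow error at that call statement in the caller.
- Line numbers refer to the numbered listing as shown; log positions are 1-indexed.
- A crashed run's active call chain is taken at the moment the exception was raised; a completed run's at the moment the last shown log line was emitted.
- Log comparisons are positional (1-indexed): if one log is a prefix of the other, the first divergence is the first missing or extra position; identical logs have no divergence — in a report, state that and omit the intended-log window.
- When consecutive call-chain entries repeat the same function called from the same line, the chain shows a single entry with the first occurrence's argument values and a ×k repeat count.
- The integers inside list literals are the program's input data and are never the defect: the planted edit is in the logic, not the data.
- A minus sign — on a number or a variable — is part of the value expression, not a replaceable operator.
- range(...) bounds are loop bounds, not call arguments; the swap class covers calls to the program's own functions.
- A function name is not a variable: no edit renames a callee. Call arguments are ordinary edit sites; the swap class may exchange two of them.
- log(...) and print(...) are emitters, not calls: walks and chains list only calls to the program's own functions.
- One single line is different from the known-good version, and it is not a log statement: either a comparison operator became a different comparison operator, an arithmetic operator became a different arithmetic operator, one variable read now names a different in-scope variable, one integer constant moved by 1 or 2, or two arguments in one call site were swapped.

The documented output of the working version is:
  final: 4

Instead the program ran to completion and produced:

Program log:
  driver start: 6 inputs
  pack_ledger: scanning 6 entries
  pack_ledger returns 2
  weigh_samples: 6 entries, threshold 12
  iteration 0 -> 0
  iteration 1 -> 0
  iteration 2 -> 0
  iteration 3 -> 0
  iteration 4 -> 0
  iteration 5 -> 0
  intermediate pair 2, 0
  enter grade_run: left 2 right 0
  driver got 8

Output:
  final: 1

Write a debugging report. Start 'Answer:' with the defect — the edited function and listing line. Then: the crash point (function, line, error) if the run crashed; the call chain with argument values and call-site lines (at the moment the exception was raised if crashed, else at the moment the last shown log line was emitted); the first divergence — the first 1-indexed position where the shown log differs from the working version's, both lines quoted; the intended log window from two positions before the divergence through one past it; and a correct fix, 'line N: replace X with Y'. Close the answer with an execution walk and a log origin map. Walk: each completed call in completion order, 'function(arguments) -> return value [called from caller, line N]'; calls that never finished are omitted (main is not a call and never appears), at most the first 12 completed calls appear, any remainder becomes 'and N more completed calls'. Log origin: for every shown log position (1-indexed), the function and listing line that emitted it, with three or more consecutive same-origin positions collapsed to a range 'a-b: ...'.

Answer: the defect is in sum_active at line 35.
Key fact: Every logged value matches the working version; the printed result is what differs.
Call chain: main.
First divergence: there is none — every log position agrees.
Execution walk:
  pack_ledger([7, 2, 6, 12, 11, 10]) -> 2  [called from main, line 42]
  weigh_samples([7, 2, 6, 12, 11, 10], 12) -> 0  [called from main, line 43]
  audit_lot(2, 2) -> 8  [called from grade_run, line 31]
  grade_run(2, 0) -> 8  [called from main, line 45]
  sum_active(8, 2) -> 1  [called from main, line 47]
Origin of each log line:
  1: from main, line 41
  2: from pack_ledger, line 2
  3: from pack_ledger, line 7
  4: from weigh_samples, line 11
  5-10: from weigh_samples, line 16
  11: from main, line 44
  12: from grade_run, line 28
  13: from main, line 46
A correct fix: line 35: replace `count // count` with `count // limit`.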